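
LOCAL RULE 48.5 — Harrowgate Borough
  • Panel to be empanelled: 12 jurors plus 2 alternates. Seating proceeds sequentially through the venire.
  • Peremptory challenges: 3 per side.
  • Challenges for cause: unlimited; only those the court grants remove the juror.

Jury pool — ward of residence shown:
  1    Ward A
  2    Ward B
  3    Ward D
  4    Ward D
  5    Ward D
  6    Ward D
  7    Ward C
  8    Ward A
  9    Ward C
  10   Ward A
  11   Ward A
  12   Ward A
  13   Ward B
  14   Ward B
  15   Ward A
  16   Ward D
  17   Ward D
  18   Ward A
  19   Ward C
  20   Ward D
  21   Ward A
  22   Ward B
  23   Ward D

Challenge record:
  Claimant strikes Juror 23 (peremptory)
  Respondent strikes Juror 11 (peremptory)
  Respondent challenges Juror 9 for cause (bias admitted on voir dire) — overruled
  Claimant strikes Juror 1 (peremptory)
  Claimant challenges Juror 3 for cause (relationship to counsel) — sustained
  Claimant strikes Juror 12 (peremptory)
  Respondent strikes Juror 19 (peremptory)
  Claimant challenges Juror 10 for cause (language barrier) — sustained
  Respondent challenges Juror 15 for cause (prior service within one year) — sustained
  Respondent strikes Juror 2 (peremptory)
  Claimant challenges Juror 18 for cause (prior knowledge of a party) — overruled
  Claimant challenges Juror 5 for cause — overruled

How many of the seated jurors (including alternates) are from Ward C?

2

Removed: #1, #2, #3, #10, #11, #12, #15, #19, #23.
Seated (14 incl. alternates): #4, #5, #6, #7, #8, #9, #13, #14, #16, #17, #18, #20, #21, #22.
Of those, in Ward C: #7, #9 → 2.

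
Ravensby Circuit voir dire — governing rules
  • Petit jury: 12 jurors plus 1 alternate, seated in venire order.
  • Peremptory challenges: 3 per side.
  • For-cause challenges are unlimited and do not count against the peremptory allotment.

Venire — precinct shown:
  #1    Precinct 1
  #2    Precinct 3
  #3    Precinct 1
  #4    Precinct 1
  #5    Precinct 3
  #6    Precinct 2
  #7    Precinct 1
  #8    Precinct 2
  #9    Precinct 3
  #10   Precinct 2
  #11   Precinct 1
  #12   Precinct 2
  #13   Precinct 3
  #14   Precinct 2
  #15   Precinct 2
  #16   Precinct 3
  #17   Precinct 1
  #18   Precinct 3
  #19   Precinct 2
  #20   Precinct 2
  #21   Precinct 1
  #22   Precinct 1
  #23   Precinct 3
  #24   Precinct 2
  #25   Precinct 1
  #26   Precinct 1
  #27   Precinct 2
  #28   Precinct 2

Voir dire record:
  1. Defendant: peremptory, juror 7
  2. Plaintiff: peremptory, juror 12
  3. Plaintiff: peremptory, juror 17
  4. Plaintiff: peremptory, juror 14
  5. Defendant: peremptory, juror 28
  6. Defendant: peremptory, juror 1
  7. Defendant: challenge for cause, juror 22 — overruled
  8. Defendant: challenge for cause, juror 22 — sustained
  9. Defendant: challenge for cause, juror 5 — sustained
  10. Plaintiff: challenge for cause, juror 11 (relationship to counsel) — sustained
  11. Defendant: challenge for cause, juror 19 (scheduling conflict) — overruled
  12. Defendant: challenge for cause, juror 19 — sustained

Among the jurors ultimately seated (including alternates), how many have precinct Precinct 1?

Removed: #1, #5, #7, #11, #12, #14, #17, #19, #22, #28.
Seated (13 incl. alternates): #2, #3, #4, #6, #8, #9, #10, #13, #15, #16, #18, #20, #21.
Of those, in Precinct 1: #3, #4, #21 → 3.

3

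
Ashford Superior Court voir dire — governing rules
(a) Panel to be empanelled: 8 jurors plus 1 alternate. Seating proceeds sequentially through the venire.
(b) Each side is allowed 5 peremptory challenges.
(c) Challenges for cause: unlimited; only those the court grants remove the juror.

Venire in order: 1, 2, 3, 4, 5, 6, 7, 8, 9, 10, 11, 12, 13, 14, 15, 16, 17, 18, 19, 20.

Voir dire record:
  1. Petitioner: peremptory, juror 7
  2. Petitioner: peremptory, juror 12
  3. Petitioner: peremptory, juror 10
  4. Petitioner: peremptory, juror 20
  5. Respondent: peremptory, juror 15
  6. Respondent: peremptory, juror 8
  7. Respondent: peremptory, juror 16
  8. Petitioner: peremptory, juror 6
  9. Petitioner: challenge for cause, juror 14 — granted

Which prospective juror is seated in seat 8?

13

Removed: #6, #7, #8, #10, #12, #14, #15, #16, #20.
Filling seats in venire order through position 8: #1, #2, #3, #4, #5, #9, #11, #13.
So seat 8 is #13.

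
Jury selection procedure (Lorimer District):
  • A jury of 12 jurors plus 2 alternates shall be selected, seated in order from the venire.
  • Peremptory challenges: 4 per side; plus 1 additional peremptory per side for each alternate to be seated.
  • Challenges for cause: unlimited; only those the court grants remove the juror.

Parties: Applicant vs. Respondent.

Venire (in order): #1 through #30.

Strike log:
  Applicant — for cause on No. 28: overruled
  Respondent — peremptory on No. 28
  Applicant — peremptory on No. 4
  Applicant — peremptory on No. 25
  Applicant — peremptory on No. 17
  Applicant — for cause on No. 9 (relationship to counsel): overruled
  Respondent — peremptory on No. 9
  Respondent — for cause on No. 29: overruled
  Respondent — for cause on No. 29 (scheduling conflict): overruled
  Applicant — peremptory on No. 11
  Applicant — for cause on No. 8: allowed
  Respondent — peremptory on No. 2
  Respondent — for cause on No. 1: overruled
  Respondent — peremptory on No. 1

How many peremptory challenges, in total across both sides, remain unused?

Applicant allotment: 4 base + 1 × 2 alternates = 6. Respondent allotment: 4 base + 1 × 2 alternates = 6.
Applicant peremptories used: #4, #25, #17, #11 — 4 (for-cause on #28, #9, #8 don't count).
Respondent peremptories used: #28, #9, #2, #1 — 4 (for-cause on #29, #29, #1 don't count).
Remaining: (6 − 4) + (6 − 4) = 4.

4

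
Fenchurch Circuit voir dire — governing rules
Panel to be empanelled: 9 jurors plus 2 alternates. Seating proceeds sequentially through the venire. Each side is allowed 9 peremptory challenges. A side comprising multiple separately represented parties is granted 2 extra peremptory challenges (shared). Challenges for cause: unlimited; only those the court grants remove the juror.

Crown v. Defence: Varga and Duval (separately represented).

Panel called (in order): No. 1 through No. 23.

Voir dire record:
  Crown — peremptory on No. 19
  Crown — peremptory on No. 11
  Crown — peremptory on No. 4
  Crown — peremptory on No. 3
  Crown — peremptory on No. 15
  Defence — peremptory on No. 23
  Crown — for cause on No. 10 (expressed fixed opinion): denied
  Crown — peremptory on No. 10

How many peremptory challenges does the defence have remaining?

Defence allotment: 9 base + 2 multi-party = 11.
Defence peremptories used: #23 — 1.
Remaining: 11 − 1 = 10.

10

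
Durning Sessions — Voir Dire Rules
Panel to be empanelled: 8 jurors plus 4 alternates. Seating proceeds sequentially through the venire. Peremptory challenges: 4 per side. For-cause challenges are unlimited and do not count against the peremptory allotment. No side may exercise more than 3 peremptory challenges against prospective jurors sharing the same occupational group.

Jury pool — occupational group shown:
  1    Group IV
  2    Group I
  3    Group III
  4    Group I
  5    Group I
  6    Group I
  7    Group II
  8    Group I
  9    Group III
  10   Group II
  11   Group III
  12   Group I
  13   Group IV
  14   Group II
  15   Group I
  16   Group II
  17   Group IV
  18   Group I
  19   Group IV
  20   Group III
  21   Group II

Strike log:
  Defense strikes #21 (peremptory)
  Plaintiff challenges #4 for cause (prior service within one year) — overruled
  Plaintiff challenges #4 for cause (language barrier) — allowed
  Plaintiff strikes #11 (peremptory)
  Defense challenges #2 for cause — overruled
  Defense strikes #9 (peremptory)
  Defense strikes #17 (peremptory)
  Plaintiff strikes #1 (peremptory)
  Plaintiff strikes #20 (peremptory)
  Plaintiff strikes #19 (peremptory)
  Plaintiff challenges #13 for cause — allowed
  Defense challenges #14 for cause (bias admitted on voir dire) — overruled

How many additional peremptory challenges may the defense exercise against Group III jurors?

Defense peremptories so far: #21, #9, #17 — 3 of 4 used, 1 left overall.
Against Group III: #9 — 1 used; per-group cap 3 leaves 2.
Binding limit: min(1, 2) = 1.

1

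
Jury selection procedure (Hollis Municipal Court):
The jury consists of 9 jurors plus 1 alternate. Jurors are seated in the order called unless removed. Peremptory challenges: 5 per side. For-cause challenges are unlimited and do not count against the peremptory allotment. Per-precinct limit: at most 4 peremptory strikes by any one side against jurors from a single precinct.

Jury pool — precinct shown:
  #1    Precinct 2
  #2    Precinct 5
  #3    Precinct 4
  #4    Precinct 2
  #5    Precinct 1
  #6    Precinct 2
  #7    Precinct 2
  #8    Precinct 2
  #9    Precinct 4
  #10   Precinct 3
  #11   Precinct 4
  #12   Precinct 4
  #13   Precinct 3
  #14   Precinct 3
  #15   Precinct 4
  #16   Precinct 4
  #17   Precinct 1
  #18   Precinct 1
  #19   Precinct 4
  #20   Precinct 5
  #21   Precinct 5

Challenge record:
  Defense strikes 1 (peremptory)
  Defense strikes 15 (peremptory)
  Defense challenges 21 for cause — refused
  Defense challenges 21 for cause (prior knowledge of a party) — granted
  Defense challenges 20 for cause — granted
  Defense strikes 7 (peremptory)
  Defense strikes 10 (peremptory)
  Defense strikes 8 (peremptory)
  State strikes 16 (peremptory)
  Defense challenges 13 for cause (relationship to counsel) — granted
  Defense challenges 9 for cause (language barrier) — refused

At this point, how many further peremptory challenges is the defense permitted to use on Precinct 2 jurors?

Defense peremptories so far: #1, #15, #7, #10, #8 — 5 of 5 used, 0 left overall.
Against Precinct 2: #1, #7, #8 — 3 used; per-precinct cap 4 leaves 1.
Binding limit: min(0, 1) = 0.

0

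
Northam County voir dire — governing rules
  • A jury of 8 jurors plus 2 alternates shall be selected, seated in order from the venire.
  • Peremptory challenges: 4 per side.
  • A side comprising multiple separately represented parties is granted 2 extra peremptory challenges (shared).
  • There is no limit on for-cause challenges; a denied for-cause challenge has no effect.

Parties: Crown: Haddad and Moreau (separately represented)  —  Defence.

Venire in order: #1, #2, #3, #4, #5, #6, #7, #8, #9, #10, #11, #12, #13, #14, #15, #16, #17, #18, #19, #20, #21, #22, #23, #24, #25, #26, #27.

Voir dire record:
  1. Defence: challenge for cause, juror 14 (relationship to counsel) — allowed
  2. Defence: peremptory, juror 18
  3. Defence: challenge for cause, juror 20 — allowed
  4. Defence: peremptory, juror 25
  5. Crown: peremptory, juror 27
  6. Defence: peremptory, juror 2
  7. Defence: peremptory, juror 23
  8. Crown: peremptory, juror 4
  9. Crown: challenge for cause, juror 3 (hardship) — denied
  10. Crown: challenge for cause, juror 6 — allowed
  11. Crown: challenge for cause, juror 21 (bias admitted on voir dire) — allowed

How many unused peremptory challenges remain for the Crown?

Crown allotment: 4 base + 2 multi-party = 6.
Crown peremptories used: #27, #4 — 2 (for-cause on #3, #6, #21 don't count).
Remaining: 6 − 2 = 4.

4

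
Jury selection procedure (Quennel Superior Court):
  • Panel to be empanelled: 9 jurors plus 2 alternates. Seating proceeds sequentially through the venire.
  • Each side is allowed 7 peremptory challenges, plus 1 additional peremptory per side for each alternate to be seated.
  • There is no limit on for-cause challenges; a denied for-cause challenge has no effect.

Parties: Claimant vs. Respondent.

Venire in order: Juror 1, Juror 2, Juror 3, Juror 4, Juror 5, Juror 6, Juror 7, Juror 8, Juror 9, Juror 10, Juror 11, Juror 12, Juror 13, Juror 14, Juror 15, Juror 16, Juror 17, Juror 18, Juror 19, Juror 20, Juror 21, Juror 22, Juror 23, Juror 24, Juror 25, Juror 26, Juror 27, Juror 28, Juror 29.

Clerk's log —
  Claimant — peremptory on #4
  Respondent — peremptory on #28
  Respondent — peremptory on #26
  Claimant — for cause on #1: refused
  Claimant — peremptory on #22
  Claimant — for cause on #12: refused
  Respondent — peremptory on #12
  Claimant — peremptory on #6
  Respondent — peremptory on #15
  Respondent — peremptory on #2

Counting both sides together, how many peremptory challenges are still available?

Claimant allotment: 7 base + 1 × 2 alternates = 9. Respondent allotment: 7 base + 1 × 2 alternates = 9.
Claimant peremptories used: #4, #22, #6 — 3 (for-cause on #1, #12 don't count).
Respondent peremptories used: #28, #26, #12, #15, #2 — 5.
Remaining: (9 − 3) + (9 − 5) = 10.

10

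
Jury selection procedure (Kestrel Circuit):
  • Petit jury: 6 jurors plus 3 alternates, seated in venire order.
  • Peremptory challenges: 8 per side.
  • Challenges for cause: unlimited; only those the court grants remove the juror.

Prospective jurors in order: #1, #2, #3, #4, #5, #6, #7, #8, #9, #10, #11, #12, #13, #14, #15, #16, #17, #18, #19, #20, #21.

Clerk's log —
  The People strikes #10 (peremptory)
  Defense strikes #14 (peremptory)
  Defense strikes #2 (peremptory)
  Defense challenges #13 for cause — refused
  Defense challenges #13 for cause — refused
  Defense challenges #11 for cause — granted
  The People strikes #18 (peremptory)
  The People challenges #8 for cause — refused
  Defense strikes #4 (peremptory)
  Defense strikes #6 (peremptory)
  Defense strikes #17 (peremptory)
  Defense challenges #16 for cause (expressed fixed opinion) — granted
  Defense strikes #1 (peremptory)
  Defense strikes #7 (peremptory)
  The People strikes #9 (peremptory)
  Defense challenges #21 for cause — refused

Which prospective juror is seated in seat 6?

15

Removed: #1, #2, #4, #6, #7, #9, #10, #11, #14, #16, #17, #18. (#8, #13, #21 stay — for-cause denied.)
Seating in order: seats 1–6 → #3, #5, #8, #12, #13, #15; alternates → #19, #20, #21.
So seat 6 is #15.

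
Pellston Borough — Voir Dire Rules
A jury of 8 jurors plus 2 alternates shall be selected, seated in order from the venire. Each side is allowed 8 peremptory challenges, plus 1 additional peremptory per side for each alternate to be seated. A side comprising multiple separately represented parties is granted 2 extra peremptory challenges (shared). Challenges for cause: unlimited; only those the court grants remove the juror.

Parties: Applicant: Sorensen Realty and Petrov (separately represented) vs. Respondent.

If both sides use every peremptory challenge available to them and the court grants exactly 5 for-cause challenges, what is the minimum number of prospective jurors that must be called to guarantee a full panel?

Seats to fill: 8 + 2 alternates = 10.
Peremptories — Applicant: 8 + 1×2 + 2 = 12; Respondent: 8 + 1×2 = 10; total 22.
For-cause removals: 5.
Minimum venire: 10 + 22 + 5 = 37.

37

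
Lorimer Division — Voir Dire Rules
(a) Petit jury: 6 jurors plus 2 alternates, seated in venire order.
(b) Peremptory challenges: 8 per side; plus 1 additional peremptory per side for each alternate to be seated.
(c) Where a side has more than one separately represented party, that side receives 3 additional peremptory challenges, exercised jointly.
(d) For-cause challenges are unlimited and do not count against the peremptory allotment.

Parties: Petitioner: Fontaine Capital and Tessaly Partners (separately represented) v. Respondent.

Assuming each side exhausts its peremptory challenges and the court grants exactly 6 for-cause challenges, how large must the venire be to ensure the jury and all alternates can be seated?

37

Seats to fill: 6 + 2 alternates = 8.
Peremptories — Petitioner: 8 + 1×2 + 3 = 13; Respondent: 8 + 1×2 = 10; total 23.
For-cause removals: 6.
Minimum venire: 8 + 23 + 6 = 37.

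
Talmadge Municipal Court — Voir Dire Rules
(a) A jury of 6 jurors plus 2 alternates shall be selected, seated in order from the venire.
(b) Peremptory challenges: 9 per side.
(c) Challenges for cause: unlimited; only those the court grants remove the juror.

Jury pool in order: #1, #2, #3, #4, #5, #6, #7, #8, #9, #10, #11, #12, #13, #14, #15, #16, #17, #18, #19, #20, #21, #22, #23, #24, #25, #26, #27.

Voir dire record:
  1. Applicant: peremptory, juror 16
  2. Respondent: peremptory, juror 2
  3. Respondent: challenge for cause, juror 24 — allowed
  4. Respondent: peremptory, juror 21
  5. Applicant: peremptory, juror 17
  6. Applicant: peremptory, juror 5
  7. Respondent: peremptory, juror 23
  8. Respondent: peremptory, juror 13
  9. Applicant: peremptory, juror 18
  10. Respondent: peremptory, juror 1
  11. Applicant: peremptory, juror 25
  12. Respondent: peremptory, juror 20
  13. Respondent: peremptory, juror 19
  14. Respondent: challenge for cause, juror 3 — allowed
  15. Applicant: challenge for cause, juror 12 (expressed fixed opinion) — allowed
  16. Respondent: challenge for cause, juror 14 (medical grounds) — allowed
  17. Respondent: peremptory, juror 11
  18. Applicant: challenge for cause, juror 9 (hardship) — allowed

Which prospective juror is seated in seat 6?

Removed: #1, #2, #3, #5, #9, #11, #12, #13, #14, #16, #17, #18, #19, #20, #21, #23, #24, #25.
Seating in order: seats 1–6 → #4, #6, #7, #8, #10, #15; alternates → #22, #26.
So seat 6 is #15.

15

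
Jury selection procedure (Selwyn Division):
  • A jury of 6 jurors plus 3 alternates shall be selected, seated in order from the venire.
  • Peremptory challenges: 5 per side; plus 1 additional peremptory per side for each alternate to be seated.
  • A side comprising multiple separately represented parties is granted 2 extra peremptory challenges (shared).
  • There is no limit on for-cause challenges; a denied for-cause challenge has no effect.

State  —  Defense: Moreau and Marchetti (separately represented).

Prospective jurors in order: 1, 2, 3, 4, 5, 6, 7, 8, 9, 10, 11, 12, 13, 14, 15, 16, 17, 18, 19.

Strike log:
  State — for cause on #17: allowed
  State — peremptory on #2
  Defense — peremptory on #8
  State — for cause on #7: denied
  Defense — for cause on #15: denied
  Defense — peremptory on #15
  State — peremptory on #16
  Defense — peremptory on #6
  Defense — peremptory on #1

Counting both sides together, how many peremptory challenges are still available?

State allotment: 5 base + 1 × 3 alternates = 8. Defense allotment: 5 base + 1 × 3 alternates + 2 multi-party = 10.
State peremptories used: #2, #16 — 2 (for-cause on #17, #7 don't count).
Defense peremptories used: #8, #15, #6, #1 — 4 (the for-cause on #15 doesn't count).
Remaining: (8 − 2) + (10 − 4) = 12.

12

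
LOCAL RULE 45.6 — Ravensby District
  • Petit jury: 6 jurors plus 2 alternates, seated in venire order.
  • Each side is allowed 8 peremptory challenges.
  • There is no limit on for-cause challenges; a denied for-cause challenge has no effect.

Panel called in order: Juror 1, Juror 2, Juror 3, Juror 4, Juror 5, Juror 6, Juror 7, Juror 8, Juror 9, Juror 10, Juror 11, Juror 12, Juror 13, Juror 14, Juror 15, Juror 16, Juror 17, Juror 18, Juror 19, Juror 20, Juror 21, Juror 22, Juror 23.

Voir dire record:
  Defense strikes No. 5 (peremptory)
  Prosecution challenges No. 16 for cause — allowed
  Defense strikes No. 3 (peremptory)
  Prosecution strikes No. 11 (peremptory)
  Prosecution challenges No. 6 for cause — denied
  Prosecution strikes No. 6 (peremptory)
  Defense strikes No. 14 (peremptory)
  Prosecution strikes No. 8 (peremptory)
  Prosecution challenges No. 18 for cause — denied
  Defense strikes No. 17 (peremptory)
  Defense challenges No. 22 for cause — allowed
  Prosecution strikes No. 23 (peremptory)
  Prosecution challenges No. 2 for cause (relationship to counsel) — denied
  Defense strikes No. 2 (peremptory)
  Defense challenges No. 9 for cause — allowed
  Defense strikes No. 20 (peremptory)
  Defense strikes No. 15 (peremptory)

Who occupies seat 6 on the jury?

13

Removed: #2, #3, #5, #6, #8, #9, #11, #14, #15, #16, #17, #20, #22, #23. (#18 stays — for-cause denied.)
Seating in order: seats 1–6 → #1, #4, #7, #10, #12, #13; alternates → #18, #19.
So seat 6 is #13.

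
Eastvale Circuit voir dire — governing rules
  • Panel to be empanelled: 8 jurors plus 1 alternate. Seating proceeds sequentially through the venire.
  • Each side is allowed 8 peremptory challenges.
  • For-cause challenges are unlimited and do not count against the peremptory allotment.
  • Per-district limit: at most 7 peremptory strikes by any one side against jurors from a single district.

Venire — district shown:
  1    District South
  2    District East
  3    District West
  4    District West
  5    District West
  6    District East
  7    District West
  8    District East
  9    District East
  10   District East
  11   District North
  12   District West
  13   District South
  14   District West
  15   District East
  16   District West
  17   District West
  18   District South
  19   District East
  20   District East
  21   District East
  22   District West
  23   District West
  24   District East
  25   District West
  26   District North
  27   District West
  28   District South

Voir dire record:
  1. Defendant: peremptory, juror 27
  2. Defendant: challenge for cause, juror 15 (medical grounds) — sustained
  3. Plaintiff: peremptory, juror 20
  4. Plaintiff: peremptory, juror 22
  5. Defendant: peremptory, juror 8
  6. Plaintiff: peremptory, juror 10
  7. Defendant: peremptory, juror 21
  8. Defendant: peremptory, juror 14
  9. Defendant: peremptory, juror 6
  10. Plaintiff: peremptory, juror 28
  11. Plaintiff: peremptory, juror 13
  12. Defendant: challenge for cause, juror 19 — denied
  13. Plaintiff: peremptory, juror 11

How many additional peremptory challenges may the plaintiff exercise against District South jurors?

2

Plaintiff peremptories so far: #20, #22, #10, #28, #13, #11 — 6 of 8 used, 2 left overall.
Against District South: #28, #13 — 2 used; per-district cap 7 leaves 5.
Binding limit: min(2, 5) = 2.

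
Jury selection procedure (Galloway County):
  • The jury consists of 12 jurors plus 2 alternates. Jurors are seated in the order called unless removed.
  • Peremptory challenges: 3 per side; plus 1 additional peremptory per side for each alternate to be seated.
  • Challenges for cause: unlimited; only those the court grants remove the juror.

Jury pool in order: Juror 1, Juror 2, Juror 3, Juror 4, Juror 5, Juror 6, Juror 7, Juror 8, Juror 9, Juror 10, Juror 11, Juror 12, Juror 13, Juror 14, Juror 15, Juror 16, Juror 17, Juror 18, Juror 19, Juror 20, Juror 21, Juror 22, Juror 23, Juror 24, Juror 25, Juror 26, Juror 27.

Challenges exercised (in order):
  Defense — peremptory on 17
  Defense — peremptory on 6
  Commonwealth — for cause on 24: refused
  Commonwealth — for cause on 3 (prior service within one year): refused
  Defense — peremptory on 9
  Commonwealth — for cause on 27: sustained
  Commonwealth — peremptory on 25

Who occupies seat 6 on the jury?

Removed: #6, #9, #17, #25, #27. (#3, #24 stay — for-cause denied.)
Filling seats in venire order through position 6: #1, #2, #3, #4, #5, #7.
So seat 6 is #7.

7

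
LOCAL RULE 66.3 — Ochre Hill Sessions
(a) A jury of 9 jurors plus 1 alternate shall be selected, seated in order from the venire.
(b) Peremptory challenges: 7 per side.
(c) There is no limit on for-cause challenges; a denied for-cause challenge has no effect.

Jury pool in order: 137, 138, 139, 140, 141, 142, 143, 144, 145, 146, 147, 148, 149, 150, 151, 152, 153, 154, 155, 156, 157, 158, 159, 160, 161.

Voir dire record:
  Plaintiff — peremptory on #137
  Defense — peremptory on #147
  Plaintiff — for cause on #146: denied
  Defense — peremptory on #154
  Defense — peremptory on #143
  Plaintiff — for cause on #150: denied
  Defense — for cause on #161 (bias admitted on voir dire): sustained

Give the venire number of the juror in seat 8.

Removed: #137, #143, #147, #154, #161. (#146, #150 stay — for-cause denied.)
Seating in order: seats 1–9 → #138, #139, #140, #141, #142, #144, #145, #146, #148; alternates → #149.
So seat 8 is #146.

146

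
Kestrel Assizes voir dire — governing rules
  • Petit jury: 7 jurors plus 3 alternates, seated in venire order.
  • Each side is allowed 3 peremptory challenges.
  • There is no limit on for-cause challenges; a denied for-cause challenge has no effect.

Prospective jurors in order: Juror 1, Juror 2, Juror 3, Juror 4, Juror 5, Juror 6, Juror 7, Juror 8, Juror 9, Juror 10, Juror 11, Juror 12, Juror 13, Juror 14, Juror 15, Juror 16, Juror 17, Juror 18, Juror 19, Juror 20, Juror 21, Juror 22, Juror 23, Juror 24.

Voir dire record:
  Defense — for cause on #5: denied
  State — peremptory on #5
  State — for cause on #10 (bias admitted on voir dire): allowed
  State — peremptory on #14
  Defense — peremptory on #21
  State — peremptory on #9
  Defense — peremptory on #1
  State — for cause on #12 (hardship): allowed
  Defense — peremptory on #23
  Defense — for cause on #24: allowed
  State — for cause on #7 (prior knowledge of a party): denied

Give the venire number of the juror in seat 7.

Removed: #1, #5, #9, #10, #12, #14, #21, #23, #24. (#7 stays — for-cause denied.)
Seating in order: seats 1–7 → #2, #3, #4, #6, #7, #8, #11; alternates → #13, #15, #16.
So seat 7 is #11.

11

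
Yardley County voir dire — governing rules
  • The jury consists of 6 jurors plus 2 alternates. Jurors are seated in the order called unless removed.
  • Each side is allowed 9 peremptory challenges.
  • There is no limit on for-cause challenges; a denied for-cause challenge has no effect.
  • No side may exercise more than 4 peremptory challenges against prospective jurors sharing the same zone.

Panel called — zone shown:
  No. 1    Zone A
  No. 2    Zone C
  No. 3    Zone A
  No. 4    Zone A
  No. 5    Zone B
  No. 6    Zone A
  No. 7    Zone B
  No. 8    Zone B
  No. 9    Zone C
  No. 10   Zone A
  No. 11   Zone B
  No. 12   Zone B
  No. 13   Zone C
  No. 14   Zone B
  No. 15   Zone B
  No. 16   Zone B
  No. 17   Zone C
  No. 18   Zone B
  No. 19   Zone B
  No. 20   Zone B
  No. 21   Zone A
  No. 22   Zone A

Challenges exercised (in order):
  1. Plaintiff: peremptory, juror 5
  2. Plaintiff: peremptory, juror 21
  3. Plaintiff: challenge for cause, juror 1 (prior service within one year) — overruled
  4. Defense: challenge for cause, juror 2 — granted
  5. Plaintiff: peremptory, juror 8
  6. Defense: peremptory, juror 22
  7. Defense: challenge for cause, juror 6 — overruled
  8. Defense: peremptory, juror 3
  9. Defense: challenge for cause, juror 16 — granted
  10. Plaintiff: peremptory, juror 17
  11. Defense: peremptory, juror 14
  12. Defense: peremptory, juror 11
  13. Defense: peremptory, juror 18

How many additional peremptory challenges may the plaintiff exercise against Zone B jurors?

Plaintiff peremptories so far: #5, #21, #8, #17 — 4 of 9 used, 5 left overall.
Against Zone B: #5, #8 — 2 used; per-zone cap 4 leaves 2.
Binding limit: min(5, 2) = 2.

2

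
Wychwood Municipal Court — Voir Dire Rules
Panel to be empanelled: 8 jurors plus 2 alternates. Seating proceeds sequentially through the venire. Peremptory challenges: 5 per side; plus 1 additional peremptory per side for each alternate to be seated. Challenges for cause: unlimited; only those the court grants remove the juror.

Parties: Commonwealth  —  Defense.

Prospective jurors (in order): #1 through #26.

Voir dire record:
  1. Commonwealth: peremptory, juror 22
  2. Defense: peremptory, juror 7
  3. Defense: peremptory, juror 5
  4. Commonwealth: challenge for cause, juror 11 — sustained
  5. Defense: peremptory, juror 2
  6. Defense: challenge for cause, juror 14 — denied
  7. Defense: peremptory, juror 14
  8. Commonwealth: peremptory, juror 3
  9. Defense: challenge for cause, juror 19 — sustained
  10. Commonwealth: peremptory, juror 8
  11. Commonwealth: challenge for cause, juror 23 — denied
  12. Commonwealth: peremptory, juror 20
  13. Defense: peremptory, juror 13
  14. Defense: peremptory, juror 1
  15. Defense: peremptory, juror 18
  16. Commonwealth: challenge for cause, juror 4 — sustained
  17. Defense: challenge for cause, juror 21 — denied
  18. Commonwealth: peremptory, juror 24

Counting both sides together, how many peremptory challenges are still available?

2

Commonwealth allotment: 5 base + 1 × 2 alternates = 7. Defense allotment: 5 base + 1 × 2 alternates = 7.
Commonwealth peremptories used: #22, #3, #8, #20, #24 — 5 (for-cause on #11, #23, #4 don't count).
Defense peremptories used: #7, #5, #2, #14, #13, #1, #18 — 7 (for-cause on #14, #19, #21 don't count).
Remaining: (7 − 5) + (7 − 7) = 2.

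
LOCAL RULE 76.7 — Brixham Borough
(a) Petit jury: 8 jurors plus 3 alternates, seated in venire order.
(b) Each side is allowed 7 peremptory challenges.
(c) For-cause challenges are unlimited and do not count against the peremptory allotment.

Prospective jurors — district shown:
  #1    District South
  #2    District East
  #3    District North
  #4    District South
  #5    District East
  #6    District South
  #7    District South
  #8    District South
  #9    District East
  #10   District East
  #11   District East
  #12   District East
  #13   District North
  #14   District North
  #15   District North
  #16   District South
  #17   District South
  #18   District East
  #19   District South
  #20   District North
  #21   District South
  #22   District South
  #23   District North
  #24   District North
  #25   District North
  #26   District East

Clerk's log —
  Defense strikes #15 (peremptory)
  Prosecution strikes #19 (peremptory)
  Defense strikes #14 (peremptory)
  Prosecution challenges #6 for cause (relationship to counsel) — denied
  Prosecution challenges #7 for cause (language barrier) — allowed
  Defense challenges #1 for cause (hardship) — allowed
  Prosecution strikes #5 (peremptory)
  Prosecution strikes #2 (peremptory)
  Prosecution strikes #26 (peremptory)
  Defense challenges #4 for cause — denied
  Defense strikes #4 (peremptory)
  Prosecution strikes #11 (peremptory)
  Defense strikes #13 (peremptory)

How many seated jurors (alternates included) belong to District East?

4

Removed: #1, #2, #4, #5, #7, #11, #13, #14, #15, #19, #26.
Seated (11 incl. alternates): #3, #6, #8, #9, #10, #12, #16, #17, #18, #20, #21.
Of those, in District East: #9, #10, #12, #18 → 4.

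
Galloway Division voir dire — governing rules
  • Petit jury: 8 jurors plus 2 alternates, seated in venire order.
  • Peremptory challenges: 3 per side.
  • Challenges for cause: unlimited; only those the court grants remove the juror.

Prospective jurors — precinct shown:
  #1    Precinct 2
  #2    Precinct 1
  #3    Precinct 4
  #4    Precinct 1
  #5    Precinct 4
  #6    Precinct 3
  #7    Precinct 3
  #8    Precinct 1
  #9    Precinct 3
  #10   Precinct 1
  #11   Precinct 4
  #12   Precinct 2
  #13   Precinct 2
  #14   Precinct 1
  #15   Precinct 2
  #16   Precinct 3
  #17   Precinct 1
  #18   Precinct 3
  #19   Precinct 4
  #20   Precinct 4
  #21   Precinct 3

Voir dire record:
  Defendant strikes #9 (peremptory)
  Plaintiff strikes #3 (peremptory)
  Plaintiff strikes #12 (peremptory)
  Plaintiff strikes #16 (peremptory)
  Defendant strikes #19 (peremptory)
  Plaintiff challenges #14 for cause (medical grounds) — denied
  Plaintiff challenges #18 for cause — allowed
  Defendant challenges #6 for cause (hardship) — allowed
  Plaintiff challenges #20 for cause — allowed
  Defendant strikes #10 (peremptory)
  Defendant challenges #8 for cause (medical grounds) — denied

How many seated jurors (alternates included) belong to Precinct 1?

Removed: #3, #6, #9, #10, #12, #16, #18, #19, #20.
Seated (10 incl. alternates): #1, #2, #4, #5, #7, #8, #11, #13, #14, #15.
Of those, in Precinct 1: #2, #4, #8, #14 → 4.

4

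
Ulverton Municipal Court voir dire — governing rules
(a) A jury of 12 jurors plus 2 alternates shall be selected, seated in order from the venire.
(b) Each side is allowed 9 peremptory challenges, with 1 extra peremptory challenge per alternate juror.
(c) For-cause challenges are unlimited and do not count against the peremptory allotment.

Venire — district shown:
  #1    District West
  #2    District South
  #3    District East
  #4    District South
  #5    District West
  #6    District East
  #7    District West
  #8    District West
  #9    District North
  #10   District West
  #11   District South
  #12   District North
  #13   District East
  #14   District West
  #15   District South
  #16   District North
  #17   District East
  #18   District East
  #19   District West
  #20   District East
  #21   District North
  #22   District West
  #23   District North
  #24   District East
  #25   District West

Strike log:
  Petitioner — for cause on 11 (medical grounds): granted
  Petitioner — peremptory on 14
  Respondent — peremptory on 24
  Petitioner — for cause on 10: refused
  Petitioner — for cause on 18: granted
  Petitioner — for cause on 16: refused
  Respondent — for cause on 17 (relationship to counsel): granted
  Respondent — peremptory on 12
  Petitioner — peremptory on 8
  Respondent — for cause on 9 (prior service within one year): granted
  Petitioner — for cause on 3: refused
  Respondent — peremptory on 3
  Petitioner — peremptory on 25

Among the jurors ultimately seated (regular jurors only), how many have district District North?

1

Removed: #3, #8, #9, #11, #12, #14, #17, #18, #24, #25.
Seated jurors 1–12: #1, #2, #4, #5, #6, #7, #10, #13, #15, #16, #19, #20 (alternates #21, #22 not counted).
Of those, in District North: #16 → 1.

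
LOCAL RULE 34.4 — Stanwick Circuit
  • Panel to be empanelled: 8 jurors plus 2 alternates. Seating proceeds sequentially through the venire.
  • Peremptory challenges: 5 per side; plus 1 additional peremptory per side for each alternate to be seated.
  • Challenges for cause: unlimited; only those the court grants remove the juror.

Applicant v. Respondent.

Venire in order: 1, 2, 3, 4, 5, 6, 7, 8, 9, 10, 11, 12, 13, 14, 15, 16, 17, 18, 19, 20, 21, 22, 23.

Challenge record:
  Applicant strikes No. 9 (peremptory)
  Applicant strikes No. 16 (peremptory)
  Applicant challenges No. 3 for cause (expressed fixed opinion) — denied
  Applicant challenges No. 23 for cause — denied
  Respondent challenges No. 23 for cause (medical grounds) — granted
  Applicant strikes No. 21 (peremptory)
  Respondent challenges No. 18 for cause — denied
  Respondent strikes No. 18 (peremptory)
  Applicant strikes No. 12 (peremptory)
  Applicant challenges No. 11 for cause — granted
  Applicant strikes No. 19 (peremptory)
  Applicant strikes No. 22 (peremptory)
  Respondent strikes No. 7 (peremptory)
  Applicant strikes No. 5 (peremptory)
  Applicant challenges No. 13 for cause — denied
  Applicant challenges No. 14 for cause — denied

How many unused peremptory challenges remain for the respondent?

5

Respondent allotment: 5 base + 1 × 2 alternates = 7.
Respondent peremptories used: #18, #7 — 2 (for-cause on #23, #18 don't count).
Remaining: 7 − 2 = 5.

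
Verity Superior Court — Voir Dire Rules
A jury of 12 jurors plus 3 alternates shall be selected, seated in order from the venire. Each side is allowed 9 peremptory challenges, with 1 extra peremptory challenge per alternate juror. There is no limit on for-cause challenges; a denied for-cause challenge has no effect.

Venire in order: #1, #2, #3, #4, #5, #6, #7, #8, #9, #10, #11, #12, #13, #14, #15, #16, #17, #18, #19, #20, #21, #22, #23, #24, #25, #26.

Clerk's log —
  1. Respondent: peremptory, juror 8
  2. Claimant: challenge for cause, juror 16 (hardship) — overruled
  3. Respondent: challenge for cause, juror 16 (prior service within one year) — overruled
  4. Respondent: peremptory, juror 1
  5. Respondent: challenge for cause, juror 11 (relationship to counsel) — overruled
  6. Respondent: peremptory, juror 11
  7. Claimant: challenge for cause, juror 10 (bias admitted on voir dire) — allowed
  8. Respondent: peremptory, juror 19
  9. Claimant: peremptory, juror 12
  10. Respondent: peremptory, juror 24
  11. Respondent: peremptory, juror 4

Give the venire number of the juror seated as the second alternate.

Removed: #1, #4, #8, #10, #11, #12, #19, #24. (#16 stays — for-cause denied.)
Seating in order: seats 1–12 → #2, #3, #5, #6, #7, #9, #13, #14, #15, #16, #17, #18; alternates → #20, #21, #22.
So alternate 2 is #21.

21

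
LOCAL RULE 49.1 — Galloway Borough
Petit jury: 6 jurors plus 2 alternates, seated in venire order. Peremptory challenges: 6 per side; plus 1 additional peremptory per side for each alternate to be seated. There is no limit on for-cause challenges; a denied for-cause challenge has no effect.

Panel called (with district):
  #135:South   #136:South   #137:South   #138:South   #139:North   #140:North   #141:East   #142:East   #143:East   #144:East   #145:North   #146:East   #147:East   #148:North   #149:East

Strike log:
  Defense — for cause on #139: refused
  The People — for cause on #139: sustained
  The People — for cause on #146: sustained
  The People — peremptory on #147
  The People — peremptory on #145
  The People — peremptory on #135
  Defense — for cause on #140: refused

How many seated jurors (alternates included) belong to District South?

Removed: #135, #139, #145, #146, #147.
Seated (8 incl. alternates): #136, #137, #138, #140, #141, #142, #143, #144.
Of those, in District South: #136, #137, #138 → 3.

3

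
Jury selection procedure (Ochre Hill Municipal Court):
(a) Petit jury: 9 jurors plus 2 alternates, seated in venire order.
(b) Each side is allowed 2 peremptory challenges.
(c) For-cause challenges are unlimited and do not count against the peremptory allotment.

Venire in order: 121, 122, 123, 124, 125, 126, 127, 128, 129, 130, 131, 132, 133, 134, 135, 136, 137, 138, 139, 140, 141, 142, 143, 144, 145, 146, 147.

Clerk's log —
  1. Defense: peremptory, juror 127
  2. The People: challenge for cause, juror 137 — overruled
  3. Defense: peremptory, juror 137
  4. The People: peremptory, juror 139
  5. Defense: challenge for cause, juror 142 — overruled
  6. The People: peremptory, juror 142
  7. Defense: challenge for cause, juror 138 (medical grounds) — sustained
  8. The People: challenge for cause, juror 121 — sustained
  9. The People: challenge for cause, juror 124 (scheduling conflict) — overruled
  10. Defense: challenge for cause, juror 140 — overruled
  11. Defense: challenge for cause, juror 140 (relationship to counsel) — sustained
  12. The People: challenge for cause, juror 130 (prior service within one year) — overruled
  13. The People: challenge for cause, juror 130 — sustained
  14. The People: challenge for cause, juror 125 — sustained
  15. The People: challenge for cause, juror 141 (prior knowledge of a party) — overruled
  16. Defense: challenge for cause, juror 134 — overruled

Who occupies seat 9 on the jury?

133

Removed: #121, #125, #127, #130, #137, #138, #139, #140, #142. (#124, #134, #141 stay — for-cause denied.)
Seating in order: seats 1–9 → #122, #123, #124, #126, #128, #129, #131, #132, #133; alternates → #134, #135.
So seat 9 is #133.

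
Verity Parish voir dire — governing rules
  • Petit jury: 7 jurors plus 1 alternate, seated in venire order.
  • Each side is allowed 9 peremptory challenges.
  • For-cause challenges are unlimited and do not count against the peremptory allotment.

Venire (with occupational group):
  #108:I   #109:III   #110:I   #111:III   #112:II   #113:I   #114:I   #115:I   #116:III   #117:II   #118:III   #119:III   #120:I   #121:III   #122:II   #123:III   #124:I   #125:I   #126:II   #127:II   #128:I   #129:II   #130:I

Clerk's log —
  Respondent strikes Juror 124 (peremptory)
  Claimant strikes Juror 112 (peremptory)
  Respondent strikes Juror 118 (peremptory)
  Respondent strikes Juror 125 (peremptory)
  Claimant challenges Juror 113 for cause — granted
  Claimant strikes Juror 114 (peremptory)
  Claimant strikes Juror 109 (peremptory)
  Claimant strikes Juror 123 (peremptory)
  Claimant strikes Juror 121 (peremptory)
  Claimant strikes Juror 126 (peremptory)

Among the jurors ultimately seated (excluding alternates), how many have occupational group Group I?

3

Removed: #109, #112, #113, #114, #118, #121, #123, #124, #125, #126.
Seated jurors 1–7: #108, #110, #111, #115, #116, #117, #119 (alternates #120 not counted).
Of those, in Group I: #108, #110, #115 → 3.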